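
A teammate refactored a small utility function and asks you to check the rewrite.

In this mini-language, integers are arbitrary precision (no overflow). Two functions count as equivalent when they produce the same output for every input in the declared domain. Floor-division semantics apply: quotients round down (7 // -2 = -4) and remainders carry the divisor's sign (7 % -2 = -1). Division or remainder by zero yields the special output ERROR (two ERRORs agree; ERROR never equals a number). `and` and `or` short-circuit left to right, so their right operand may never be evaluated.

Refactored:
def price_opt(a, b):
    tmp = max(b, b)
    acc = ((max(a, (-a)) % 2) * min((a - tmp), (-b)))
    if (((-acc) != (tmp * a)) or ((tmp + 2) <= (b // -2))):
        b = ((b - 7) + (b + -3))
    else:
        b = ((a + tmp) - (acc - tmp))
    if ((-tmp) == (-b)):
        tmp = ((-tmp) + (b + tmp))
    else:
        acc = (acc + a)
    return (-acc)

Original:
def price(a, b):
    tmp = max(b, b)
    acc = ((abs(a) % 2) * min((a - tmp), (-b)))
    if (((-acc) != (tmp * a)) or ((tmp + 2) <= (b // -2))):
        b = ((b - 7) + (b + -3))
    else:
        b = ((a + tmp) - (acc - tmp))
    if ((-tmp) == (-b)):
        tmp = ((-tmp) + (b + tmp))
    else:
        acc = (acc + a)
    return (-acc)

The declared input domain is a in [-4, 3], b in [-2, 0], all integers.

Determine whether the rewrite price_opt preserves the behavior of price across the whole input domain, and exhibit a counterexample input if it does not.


Behavior is preserved: although min/max/abs usage differs, the outputs never diverge.
Spot check at a=3, b=-2 — price: tmp = -2; acc = 2; (((-acc) != (tmp * a)) or ((tmp + 2) <= (b // -2))) -> true; b = -14; ((-tmp) == (-b)) -> false; acc = 5; return -5. price_opt: tmp = -2; acc = 2; (((-acc) != (tmp * a)) or ((tmp + 2) <= (b // -2))) -> true; b = -14; ((-tmp) == (-b)) -> false; acc = 5; return -5. Both give -5.
Across all 24 domain points the two functions coincide.
verdict: equivalent


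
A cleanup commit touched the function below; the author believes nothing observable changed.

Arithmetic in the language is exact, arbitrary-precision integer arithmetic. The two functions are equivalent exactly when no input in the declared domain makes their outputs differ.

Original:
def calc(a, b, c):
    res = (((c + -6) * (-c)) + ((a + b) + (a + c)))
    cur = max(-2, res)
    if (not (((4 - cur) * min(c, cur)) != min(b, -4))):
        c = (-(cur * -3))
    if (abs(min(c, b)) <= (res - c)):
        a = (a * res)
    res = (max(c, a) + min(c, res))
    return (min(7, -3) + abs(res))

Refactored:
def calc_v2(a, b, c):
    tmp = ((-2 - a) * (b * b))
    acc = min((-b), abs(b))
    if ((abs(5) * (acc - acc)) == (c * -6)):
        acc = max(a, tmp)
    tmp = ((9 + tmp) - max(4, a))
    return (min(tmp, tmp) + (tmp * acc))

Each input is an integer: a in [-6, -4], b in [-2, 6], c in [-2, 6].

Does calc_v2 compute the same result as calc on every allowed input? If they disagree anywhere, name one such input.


Take a=-6, b=-2, c=-2.
calc: res=-32, then cur=-2, then (not (((4 - cur) * min(c, cur)) != min(b, -4))) is false, then (abs(min(c, b)) <= (res - c)) is false, then res=-34, then returns 31
calc_v2: tmp=16, then acc=2, then ((abs(5) * (acc - acc)) == (c * -6)) is false, then tmp=21, then returns 63
31 against 63: the behavior changed.
verdict: not equivalent; witness: a=-6, b=-2, c=-2


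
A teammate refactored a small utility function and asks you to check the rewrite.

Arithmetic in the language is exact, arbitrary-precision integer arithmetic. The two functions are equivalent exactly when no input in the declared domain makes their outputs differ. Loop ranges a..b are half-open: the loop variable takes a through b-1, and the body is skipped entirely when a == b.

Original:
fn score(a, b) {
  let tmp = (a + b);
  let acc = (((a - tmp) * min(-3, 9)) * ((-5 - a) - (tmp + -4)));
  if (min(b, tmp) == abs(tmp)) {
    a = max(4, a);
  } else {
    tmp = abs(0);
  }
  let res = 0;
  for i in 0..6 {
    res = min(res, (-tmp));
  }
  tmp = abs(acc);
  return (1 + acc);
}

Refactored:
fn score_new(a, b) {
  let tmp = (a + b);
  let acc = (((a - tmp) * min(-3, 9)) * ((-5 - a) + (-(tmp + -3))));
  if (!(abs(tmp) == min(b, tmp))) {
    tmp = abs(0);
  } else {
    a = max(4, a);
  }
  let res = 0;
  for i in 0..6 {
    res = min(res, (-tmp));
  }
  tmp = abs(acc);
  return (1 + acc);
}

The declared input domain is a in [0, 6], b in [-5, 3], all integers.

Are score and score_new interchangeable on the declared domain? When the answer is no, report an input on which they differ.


The rewrite breaks on a=0, b=-5, where the results are -59 and -44.
score: tmp = -5; acc = -60; (min(b, tmp) == abs(tmp)) -> false; tmp = 0; res = 0; [i=0]; res = 0; [i=1]; res = 0; [i=2]; res = 0; [i=3]; res = 0; [i=4]; res = 0; [i=5]; res = 0; tmp = 60; return -59
score_new: tmp = -5; acc = -45; (!(abs(tmp) == min(b, tmp))) -> true; tmp = 0; res = 0; [i=0]; res = 0; [i=1]; res = 0; [i=2]; res = 0; [i=3]; res = 0; [i=4]; res = 0; [i=5]; res = 0; tmp = 45; return -44
verdict: not equivalent; witness: a=0, b=-5


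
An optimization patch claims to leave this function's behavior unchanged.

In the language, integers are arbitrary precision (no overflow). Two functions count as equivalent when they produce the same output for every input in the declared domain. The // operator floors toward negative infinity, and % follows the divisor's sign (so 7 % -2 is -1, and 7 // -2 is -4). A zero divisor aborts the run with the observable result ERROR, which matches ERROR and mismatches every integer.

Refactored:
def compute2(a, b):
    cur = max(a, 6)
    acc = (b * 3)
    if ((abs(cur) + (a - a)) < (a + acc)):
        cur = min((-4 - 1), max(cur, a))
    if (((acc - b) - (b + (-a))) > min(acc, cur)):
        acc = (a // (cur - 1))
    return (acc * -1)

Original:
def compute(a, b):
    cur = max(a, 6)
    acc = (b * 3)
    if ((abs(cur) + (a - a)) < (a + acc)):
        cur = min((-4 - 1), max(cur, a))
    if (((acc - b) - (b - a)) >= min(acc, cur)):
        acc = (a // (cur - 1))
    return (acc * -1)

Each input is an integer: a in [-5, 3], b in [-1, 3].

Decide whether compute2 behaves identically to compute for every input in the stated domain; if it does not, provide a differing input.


Try a=-2, b=-1.
compute: cur becomes 6; next acc becomes -3; next ((abs(cur) + (a - a)) < (a + acc)) evaluates to false; next (((acc - b) - (b - a)) >= min(acc, cur)) evaluates to true; next acc becomes -1; next final value 1
compute2: cur becomes 6; next acc becomes -3; next ((abs(cur) + (a - a)) < (a + acc)) evaluates to false; next (((acc - b) - (b + (-a))) > min(acc, cur)) evaluates to false; next final value 3
1 vs 3 — the two versions disagree here.
verdict: not equivalent; witness: a=-2, b=-1


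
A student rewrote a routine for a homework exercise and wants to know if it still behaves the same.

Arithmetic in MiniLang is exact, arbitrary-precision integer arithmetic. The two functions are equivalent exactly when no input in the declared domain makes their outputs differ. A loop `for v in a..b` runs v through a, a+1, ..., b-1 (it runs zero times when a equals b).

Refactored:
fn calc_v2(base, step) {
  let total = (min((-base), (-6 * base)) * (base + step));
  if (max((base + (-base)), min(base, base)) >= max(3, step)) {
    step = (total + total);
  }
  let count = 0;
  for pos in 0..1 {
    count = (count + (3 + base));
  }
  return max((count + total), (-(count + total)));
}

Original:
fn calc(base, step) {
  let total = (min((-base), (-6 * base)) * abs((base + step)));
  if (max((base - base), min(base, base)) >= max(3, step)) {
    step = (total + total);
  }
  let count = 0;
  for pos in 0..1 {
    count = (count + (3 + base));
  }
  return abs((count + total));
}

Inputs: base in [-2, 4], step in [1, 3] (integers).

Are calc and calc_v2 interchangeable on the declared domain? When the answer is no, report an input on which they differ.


Try base=-2, step=1.
calc: total=2, then (max((base - base), min(base, base)) >= max(3, step)) is false, then count=0, then (pos=0), then count=1, then returns 3
calc_v2: total=-2, then (max((base + (-base)), min(base, base)) >= max(3, step)) is false, then count=0, then (pos=0), then count=1, then returns 1
3 and 1 differ, so these are not the same function on this domain.
verdict: not equivalent; witness: base=-2, step=1


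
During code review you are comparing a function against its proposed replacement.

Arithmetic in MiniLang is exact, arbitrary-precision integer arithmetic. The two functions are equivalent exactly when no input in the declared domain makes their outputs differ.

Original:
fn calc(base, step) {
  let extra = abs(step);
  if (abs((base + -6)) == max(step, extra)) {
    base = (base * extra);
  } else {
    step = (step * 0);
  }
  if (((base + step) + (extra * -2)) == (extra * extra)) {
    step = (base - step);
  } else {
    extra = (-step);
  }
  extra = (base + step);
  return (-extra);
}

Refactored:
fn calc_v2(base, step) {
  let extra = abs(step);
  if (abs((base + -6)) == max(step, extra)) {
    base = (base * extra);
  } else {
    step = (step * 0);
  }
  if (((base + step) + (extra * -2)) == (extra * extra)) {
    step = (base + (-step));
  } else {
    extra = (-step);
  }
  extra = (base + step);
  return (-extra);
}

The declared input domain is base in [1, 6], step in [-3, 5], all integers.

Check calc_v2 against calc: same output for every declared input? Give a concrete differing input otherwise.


Behavior is preserved: although arithmetic usage differs, the outputs never diverge.
As a probe, take base=1, step=2: calc runs extra := 2 | (abs((base + -6)) == max(step, extra)): false | step := 0 | (((base + step) + (extra * -2)) == (extra * extra)): false | extra := 0 | extra := 1 | result -1; calc_v2 runs extra := 2 | (abs((base + -6)) == max(step, extra)): false | step := 0 | (((base + step) + (extra * -2)) == (extra * extra)): false | extra := 0 | extra := 1 | result -1; both end at -1.
Sweeping the whole domain (54 inputs) finds no disagreement.
verdict: equivalent


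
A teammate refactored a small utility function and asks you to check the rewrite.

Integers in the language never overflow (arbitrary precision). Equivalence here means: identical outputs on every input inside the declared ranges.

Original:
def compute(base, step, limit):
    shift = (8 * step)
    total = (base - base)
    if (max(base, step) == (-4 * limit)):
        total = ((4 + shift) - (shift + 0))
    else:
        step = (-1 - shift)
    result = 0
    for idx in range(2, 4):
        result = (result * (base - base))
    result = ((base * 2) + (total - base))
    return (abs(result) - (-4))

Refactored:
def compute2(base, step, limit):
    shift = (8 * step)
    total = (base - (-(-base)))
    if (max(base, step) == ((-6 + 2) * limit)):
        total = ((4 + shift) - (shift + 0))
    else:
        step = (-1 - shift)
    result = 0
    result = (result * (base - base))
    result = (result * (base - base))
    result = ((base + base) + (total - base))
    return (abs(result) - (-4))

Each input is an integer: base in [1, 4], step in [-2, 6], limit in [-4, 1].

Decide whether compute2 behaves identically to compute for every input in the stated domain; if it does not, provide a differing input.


The two versions differ — the changes include constant usage differs, plus loop structure differs, plus arithmetic usage differs, plus local variable names differ.
Spot check at base=2, step=0, limit=1 — compute: shift := 0 | total := 0 | (max(base, step) == (-4 * limit)): false | step := -1 | result := 0 | iter idx=2: | result := 0 | iter idx=3: | result := 0 | result := 2 | result 6. compute2: shift := 0 | total := 0 | (max(base, step) == ((-6 + 2) * limit)): false | step := -1 | result := 0 | result := 0 | result := 0 | result := 2 | result 6. Both give 6.
Sweeping the whole domain (216 inputs) finds no disagreement.
verdict: equivalent


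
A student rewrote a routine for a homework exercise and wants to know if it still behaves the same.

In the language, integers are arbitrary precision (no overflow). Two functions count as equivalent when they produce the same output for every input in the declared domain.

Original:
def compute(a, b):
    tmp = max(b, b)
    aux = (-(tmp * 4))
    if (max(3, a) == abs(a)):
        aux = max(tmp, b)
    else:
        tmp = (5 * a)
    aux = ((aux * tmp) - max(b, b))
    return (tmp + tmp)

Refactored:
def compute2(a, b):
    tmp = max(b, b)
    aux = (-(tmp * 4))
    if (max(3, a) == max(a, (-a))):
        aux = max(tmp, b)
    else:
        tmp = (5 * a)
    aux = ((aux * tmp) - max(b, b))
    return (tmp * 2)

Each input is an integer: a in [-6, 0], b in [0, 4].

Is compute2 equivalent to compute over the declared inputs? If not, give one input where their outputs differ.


Comparing the listings, the differences include: min/max/abs usage differs; also constant usage differs; also arithmetic usage differs.
Spot check at a=0, b=2 — compute: tmp becomes 2; next aux becomes -8; next (max(3, a) == abs(a)) evaluates to false; next tmp becomes 0; next aux becomes -2; next final value 0. compute2: tmp becomes 2; next aux becomes -8; next (max(3, a) == max(a, (-a))) evaluates to false; next tmp becomes 0; next aux becomes -2; next final value 0. Both give 0.
Every one of the 35 inputs gives matching results.
verdict: equivalent


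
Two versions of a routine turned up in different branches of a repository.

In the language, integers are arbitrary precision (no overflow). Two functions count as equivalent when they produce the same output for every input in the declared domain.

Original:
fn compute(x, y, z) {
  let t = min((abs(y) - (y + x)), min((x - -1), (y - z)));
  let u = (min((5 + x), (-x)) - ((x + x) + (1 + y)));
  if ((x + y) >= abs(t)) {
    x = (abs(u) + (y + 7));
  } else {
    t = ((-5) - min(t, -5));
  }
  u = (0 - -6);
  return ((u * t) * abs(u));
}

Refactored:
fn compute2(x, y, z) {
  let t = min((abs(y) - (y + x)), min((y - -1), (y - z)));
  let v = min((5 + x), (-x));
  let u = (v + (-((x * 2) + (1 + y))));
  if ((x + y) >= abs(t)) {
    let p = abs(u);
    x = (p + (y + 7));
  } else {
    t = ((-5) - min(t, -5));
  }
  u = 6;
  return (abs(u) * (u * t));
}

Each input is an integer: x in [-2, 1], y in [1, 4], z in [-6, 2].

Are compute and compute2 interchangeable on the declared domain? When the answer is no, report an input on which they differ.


Consider the input x=-2, y=3, z=-6.
compute: t = -1; u = 2; ((x + y) >= abs(t)) -> true; x = 12; u = 6; return -36
compute2: t = 2; v = 2; u = 2; ((x + y) >= abs(t)) -> false; t = 0; u = 6; return 0
-36 against 0: the behavior changed.
verdict: not equivalent; witness: x=-2, y=3, z=-6


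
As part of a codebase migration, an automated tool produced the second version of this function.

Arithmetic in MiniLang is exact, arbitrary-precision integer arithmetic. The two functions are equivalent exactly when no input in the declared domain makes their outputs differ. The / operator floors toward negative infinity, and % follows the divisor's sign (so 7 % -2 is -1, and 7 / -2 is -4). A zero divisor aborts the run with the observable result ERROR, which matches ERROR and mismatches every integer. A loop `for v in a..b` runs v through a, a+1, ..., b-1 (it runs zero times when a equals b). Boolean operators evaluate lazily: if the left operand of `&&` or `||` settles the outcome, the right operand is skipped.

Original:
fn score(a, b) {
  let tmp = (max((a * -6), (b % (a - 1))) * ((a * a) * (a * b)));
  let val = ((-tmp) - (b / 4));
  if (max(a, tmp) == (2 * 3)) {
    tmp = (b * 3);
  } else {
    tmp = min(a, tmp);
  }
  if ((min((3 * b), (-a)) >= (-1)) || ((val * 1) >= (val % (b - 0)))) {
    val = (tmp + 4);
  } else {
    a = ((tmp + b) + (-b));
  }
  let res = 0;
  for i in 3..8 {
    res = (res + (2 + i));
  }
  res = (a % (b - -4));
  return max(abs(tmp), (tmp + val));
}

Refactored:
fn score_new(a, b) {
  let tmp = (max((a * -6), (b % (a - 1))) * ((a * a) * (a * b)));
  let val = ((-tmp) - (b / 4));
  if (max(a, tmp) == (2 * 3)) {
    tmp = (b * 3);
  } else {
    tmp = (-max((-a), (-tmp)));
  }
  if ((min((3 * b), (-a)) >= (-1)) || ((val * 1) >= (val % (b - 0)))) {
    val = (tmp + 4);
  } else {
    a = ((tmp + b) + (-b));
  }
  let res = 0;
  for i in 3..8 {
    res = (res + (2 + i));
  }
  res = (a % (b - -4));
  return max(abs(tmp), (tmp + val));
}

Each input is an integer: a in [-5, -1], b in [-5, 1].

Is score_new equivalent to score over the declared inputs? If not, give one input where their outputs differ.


This is a faithful refactor — min/max/abs usage differs, but the computed results match everywhere.
One worked example (a=-4, b=0) — score: tmp := 0 | val := 0 | (max(a, tmp) == (2 * 3)): false | tmp := -4 | ((min((3 * b), (-a)) >= (-1)) || ((val * 1) >= (val % (b - 0)))): true | val := 0 | res := 0 | iter i=3: | res := 5 | iter i=4: | res := 11 | iter i=5: | res := 18 | iter i=6: | res := 26 | iter i=7: | res := 35 | res := 0 | result 4; score_new: tmp := 0 | val := 0 | (max(a, tmp) == (2 * 3)): false | tmp := -4 | ((min((3 * b), (-a)) >= (-1)) || ((val * 1) >= (val % (b - 0)))): true | val := 0 | res := 0 | iter i=3: | res := 5 | iter i=4: | res := 11 | iter i=5: | res := 18 | iter i=6: | res := 26 | iter i=7: | res := 35 | res := 0 | result 4; agreement on 4.
Every one of the 35 inputs gives matching results.
verdict: equivalent


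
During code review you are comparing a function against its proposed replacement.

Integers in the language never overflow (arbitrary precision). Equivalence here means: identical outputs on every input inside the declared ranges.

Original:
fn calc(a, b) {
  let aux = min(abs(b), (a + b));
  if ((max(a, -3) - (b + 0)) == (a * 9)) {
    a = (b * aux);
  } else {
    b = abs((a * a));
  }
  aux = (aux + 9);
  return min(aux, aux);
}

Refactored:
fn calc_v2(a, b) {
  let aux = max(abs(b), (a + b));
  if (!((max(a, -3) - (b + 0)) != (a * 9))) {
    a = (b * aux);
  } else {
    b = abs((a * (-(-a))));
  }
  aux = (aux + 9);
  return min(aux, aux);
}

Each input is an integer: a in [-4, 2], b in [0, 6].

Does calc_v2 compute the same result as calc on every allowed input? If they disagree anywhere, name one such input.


There is a counterexample at a=-4, b=0: 5 on one side, 9 on the other.
calc: aux=-4, then ((max(a, -3) - (b + 0)) == (a * 9)) is false, then b=16, then aux=5, then returns 5
calc_v2: aux=0, then (!((max(a, -3) - (b + 0)) != (a * 9))) is false, then b=16, then aux=9, then returns 9
verdict: not equivalent; witness: a=-4, b=0


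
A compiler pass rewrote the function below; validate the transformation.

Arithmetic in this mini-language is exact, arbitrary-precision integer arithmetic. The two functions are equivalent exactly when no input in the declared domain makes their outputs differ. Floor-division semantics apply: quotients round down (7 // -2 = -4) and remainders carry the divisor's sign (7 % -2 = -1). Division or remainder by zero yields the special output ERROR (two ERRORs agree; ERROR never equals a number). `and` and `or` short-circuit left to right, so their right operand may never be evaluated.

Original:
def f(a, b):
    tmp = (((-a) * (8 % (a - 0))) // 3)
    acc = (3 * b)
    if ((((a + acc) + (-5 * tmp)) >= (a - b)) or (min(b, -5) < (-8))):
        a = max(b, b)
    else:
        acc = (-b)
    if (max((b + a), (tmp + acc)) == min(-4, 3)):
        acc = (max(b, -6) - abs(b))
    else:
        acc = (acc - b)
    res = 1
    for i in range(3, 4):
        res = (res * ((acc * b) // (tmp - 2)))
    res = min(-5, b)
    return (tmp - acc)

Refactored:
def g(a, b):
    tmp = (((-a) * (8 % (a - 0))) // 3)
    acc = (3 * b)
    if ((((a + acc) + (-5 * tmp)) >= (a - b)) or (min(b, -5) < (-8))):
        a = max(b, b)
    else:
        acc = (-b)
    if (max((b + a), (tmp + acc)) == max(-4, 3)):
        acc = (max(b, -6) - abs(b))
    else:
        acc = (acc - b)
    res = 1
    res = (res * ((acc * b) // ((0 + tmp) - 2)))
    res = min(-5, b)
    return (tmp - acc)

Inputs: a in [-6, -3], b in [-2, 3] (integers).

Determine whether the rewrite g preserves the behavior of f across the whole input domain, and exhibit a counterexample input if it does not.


Not equivalent: a=-4, b=1 separates them (-2 vs 0).
f: tmp becomes 0; next acc becomes 3; next ((((a + acc) + (-5 * tmp)) >= (a - b)) or (min(b, -5) < (-8))) evaluates to true; next a becomes 1; next (max((b + a), (tmp + acc)) == min(-4, 3)) evaluates to false; next acc becomes 2; next res becomes 1; next at i=3:; next res becomes -1; next res becomes -5; next final value -2
g: tmp becomes 0; next acc becomes 3; next ((((a + acc) + (-5 * tmp)) >= (a - b)) or (min(b, -5) < (-8))) evaluates to true; next a becomes 1; next (max((b + a), (tmp + acc)) == max(-4, 3)) evaluates to true; next acc becomes 0; next res becomes 1; next res becomes 0; next res becomes -5; next final value 0
verdict: not equivalent; witness: a=-4, b=1


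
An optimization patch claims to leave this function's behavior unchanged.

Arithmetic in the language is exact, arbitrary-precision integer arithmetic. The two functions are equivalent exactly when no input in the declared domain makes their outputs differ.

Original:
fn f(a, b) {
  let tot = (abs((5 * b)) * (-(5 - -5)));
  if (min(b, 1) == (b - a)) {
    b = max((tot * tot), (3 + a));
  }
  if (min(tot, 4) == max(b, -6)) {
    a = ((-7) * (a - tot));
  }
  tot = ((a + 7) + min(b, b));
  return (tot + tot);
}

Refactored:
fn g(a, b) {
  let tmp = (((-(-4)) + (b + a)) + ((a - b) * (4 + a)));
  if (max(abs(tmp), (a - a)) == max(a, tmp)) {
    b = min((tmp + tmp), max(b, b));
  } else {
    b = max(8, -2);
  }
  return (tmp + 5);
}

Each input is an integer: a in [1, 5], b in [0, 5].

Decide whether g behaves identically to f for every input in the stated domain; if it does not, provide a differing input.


These are not equivalent — on a=1, b=0 the outputs split (0 vs 15).
f: tot := 0 | (min(b, 1) == (b - a)): false | (min(tot, 4) == max(b, -6)): true | a := -7 | tot := 0 | result 0
g: tmp := 10 | (max(abs(tmp), (a - a)) == max(a, tmp)): true | b := 0 | result 15
verdict: not equivalent; witness: a=1, b=0


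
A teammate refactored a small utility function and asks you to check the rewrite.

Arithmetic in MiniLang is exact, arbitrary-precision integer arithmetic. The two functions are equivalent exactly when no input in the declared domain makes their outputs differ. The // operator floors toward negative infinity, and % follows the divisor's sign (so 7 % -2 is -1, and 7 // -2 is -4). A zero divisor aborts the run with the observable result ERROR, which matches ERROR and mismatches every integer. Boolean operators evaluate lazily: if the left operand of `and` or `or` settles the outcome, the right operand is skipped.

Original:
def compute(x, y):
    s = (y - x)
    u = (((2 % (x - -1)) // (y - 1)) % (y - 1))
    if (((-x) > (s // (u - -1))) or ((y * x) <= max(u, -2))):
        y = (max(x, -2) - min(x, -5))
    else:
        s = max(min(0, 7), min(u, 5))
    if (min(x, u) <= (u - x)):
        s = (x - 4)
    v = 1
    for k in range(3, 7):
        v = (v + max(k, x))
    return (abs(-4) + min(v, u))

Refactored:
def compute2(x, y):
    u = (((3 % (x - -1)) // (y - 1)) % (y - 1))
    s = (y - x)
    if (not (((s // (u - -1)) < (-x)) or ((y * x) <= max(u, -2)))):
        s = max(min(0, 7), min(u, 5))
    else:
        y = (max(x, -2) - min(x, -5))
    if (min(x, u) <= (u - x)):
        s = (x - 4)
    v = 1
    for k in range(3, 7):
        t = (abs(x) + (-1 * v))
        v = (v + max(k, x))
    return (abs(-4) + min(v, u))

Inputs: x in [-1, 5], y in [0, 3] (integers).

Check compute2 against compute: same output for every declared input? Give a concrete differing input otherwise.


There is a counterexample at x=2, y=3: 5 on one side, 4 on the other.
compute: s := 1 | u := 1 | (((-x) > (s // (u - -1))) or ((y * x) <= max(u, -2))): false | s := 1 | (min(x, u) <= (u - x)): false | v := 1 | iter k=3: | v := 4 | iter k=4: | v := 8 | iter k=5: | v := 13 | iter k=6: | v := 19 | result 5
compute2: u := 0 | s := 1 | (not (((s // (u - -1)) < (-x)) or ((y * x) <= max(u, -2)))): true | s := 0 | (min(x, u) <= (u - x)): false | v := 1 | iter k=3: | t := 1 | v := 4 | iter k=4: | t := -2 | v := 8 | iter k=5: | t := -6 | v := 13 | iter k=6: | t := -11 | v := 19 | result 4
verdict: not equivalent; witness: x=2, y=3


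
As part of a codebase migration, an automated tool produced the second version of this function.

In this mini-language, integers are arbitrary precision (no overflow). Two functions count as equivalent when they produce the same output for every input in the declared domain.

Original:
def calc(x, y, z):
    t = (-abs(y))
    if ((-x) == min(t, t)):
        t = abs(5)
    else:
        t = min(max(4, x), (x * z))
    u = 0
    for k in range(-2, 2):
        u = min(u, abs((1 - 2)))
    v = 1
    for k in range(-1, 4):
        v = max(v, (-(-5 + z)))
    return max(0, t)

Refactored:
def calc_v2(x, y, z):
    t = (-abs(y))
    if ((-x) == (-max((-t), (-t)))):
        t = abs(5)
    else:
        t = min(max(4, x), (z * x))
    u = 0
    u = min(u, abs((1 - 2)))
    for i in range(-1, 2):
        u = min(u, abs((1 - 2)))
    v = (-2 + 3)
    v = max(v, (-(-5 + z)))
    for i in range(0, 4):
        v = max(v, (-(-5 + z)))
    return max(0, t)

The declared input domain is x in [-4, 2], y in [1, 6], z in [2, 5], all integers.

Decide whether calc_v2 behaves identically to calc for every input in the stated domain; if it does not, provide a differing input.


The two versions differ — the changes include local variable names differ; statement counts differ; loop structure differs; min/max/abs usage differs; constant usage differs; arithmetic usage differs.
One worked example (x=0, y=4, z=3) — calc: t := -4 | ((-x) == min(t, t)): false | t := 0 | u := 0 | iter k=-2: | u := 0 | iter k=-1: | u := 0 | iter k=0: | u := 0 | iter k=1: | u := 0 | v := 1 | iter k=-1: | v := 2 | iter k=0: | v := 2 | iter k=1: | v := 2 | iter k=2: | v := 2 | iter k=3: | v := 2 | result 0; calc_v2: t := -4 | ((-x) == (-max((-t), (-t)))): false | t := 0 | u := 0 | u := 0 | iter i=-1: | u := 0 | iter i=0: | u := 0 | iter i=1: | u := 0 | v := 1 | v := 2 | iter i=0: | v := 2 | iter i=1: | v := 2 | iter i=2: | v := 2 | iter i=3: | v := 2 | result 0; agreement on 0.
Checked all 168 inputs in the declared domain: the outputs agree on every one.
verdict: equivalent


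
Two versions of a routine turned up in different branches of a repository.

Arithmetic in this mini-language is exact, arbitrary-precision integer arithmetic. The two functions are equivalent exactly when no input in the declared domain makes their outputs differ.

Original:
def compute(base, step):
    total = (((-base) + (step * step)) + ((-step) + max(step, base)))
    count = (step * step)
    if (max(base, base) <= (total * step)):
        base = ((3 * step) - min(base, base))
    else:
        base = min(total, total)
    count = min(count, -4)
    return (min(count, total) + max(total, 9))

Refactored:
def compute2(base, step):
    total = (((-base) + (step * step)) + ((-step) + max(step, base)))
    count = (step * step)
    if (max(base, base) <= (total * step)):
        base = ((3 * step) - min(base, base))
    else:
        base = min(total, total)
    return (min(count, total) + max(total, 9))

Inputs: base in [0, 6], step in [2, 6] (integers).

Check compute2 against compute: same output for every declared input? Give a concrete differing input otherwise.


There is a counterexample at base=0, step=2: 5 on one side, 13 on the other.
compute: total=4, then count=4, then (max(base, base) <= (total * step)) is true, then base=6, then count=-4, then returns 5
compute2: total=4, then count=4, then (max(base, base) <= (total * step)) is true, then base=6, then returns 13
verdict: not equivalent; witness: base=0, step=2


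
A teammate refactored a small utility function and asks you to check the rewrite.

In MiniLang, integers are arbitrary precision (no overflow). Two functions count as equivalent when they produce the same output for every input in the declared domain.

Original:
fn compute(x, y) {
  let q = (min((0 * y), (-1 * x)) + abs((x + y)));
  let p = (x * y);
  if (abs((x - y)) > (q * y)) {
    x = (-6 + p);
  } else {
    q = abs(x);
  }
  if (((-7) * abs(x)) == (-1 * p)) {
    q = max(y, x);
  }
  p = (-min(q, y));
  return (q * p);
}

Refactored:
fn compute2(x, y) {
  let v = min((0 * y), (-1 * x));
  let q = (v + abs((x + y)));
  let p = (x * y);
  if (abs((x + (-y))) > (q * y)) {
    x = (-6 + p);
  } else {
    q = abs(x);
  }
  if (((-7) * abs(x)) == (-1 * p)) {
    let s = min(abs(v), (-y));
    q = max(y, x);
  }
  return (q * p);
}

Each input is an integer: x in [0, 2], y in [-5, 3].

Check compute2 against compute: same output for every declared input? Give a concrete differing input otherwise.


At x=0, y=-5: compute gives 25, compute2 gives 0.
verdict: not equivalent; witness: x=0, y=-5


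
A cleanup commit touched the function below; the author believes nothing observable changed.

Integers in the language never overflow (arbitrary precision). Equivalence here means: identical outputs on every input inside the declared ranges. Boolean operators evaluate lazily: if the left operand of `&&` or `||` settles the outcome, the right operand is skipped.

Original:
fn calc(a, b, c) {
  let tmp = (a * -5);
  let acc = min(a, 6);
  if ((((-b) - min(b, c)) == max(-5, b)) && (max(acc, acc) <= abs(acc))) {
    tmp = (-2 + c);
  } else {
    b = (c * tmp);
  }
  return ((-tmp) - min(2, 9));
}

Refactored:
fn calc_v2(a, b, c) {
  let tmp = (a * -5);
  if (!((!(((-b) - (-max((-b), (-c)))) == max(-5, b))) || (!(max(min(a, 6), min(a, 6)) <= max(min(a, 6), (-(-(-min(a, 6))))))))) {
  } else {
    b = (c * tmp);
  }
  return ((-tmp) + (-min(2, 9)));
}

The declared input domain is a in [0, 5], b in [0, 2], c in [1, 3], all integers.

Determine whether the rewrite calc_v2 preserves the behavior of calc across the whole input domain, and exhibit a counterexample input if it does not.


These are not equivalent — on a=0, b=0, c=1 the outputs split (-1 vs -2).
calc: tmp := 0 | acc := 0 | ((((-b) - min(b, c)) == max(-5, b)) && (max(acc, acc) <= abs(acc))): true | tmp := -1 | result -1
calc_v2: tmp := 0 | (!((!(((-b) - (-max((-b), (-c)))) == max(-5, b))) || (!(max(min(a, 6), min(a, 6)) <= max(min(a, 6), (-(-(-min(a, 6))))))))): true | result -2
verdict: not equivalent; witness: a=0, b=0, c=1


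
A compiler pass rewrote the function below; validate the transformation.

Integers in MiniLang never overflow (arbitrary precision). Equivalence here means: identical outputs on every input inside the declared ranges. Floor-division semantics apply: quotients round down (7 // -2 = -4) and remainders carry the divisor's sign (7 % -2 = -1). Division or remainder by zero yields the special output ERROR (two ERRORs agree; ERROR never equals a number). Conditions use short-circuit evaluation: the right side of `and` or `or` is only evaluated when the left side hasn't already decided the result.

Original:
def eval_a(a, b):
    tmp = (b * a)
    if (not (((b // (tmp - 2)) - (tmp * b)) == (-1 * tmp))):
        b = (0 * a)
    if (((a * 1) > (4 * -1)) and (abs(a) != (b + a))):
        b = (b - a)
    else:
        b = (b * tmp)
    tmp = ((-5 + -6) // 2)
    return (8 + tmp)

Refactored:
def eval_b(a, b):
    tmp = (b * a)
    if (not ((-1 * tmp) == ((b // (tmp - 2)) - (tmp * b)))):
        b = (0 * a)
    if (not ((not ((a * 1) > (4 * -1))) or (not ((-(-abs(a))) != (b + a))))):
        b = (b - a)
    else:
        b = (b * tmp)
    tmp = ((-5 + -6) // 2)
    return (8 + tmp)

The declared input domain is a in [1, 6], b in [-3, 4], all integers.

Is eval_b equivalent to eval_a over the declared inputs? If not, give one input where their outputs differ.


The two versions differ — the changes include boolean connective usage differs.
As a probe, take a=6, b=-3: eval_a runs tmp := -18 | (not (((b // (tmp - 2)) - (tmp * b)) == (-1 * tmp))): true | b := 0 | (((a * 1) > (4 * -1)) and (abs(a) != (b + a))): false | b := 0 | tmp := -6 | result 2; eval_b runs tmp := -18 | (not ((-1 * tmp) == ((b // (tmp - 2)) - (tmp * b)))): true | b := 0 | (not ((not ((a * 1) > (4 * -1))) or (not ((-(-abs(a))) != (b + a))))): false | b := 0 | tmp := -6 | result 2; both end at 2.
Every one of the 48 inputs gives matching results.
verdict: equivalent


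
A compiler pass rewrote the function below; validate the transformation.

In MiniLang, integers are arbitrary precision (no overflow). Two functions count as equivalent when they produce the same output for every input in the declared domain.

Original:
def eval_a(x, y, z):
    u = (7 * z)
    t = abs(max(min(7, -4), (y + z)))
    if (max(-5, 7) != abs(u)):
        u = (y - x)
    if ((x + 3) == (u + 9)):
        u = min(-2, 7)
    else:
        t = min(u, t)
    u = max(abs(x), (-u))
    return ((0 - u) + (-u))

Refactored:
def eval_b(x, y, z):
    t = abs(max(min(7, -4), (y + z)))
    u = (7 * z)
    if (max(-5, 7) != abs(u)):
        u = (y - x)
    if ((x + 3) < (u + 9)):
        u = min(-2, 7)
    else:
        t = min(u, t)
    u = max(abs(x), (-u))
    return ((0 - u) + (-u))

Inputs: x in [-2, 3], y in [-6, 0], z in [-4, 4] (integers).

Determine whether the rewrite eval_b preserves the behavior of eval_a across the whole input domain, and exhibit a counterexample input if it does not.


The rewrite breaks on x=-2, y=-6, z=-4, where the results are -8 and -4.
eval_a: u = -28; t = 4; (max(-5, 7) != abs(u)) -> true; u = -4; ((x + 3) == (u + 9)) -> false; t = -4; u = 4; return -8
eval_b: t = 4; u = -28; (max(-5, 7) != abs(u)) -> true; u = -4; ((x + 3) < (u + 9)) -> true; u = -2; u = 2; return -4
verdict: not equivalent; witness: x=-2, y=-6, z=-4


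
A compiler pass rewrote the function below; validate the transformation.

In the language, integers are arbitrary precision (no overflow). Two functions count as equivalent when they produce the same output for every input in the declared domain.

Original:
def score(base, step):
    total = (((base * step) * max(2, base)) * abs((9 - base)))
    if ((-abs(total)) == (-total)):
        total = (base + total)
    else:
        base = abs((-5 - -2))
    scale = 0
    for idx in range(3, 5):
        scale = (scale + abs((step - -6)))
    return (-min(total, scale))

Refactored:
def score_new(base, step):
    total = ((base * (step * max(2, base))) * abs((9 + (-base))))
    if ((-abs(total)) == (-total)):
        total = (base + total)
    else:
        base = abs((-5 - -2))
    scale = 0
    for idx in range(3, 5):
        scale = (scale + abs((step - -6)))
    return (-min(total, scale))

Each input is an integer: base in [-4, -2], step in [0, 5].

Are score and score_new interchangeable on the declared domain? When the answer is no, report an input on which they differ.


Differences: arithmetic usage differs — yet all 18 inputs agree.
verdict: equivalent


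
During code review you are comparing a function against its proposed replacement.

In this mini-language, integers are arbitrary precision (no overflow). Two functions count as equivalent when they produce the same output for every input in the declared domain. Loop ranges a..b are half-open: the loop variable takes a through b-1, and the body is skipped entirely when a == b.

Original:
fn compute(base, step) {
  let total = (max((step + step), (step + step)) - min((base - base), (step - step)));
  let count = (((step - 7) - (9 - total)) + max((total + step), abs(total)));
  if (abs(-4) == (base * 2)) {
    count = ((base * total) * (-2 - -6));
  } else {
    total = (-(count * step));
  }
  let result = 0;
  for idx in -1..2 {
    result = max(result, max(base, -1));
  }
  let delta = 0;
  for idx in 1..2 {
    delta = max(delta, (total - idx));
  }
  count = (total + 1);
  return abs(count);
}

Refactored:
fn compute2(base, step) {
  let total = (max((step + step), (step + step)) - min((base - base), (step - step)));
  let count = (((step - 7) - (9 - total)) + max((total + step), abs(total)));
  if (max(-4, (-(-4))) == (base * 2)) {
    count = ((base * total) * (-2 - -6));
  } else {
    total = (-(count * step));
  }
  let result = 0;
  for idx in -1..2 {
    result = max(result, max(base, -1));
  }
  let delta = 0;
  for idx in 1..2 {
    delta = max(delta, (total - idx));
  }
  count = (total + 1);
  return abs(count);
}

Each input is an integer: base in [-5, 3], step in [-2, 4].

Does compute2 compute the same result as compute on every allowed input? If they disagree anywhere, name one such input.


Although min/max/abs usage differs; also constant usage differs, 63/63 inputs agree.
verdict: equivalent


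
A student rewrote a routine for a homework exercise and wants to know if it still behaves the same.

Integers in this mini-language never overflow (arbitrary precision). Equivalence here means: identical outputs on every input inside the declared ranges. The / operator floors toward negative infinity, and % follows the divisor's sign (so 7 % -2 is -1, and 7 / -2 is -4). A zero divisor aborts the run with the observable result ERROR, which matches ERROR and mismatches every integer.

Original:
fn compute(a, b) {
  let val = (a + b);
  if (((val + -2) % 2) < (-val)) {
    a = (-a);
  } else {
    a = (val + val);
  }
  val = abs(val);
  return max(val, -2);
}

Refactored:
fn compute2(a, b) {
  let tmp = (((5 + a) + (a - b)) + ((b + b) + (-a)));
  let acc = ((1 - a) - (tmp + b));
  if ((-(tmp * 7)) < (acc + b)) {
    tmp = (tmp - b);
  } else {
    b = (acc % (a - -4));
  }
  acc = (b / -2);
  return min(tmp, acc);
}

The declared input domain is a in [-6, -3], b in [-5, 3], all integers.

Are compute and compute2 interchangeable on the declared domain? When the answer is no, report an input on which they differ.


These are not equivalent — on a=-6, b=-5 the outputs split (11 vs -6).
compute: val := -11 | (((val + -2) % 2) < (-val)): true | a := 6 | val := 11 | result 11
compute2: tmp := -6 | acc := 18 | ((-(tmp * 7)) < (acc + b)): false | b := 0 | acc := 0 | result -6
verdict: not equivalent; witness: a=-6, b=-5


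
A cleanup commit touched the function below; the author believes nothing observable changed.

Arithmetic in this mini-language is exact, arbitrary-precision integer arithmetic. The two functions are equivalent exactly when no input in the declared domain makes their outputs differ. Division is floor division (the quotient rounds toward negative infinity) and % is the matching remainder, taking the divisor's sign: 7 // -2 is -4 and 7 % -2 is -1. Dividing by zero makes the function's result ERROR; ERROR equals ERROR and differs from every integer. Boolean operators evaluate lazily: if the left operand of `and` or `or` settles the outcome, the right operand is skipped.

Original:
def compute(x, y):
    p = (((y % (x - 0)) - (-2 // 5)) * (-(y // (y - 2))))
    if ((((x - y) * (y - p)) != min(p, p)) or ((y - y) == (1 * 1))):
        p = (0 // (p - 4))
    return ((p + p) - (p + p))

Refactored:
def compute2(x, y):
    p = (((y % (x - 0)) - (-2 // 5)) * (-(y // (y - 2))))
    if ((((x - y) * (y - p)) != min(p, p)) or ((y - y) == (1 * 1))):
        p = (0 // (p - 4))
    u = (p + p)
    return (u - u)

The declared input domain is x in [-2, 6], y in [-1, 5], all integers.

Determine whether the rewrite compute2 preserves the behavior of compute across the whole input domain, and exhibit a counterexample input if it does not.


Although local variable names differ, statement counts differ, arithmetic usage differs, 63/63 inputs agree.
verdict: equivalent


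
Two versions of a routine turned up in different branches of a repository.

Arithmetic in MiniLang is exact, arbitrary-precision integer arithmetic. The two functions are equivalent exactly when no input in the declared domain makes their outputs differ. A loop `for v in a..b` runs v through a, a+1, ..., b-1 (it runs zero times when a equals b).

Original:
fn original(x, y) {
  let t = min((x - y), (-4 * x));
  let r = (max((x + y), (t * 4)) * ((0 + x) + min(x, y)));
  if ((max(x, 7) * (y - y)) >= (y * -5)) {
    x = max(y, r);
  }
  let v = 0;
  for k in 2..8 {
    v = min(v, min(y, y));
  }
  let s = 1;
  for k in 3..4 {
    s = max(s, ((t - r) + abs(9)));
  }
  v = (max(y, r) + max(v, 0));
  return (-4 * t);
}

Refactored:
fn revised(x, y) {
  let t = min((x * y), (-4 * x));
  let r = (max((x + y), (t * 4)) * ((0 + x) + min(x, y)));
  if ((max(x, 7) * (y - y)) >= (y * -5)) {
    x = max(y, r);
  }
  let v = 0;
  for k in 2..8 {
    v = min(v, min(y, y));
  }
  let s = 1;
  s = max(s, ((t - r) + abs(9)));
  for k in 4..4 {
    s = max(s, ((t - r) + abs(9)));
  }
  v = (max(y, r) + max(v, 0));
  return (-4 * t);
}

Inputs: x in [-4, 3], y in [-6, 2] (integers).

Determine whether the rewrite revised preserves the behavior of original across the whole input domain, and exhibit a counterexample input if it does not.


Take x=-4, y=-6.
original: t = 2; r = -80; ((max(x, 7) * (y - y)) >= (y * -5)) -> false; v = 0; [k=2]; v = -6; [k=3]; v = -6; [k=4]; v = -6; [k=5]; v = -6; [k=6]; v = -6; [k=7]; v = -6; s = 1; [k=3]; s = 91; v = -6; return -8
revised: t = 16; r = -640; ((max(x, 7) * (y - y)) >= (y * -5)) -> false; v = 0; [k=2]; v = -6; [k=3]; v = -6; [k=4]; v = -6; [k=5]; v = -6; [k=6]; v = -6; [k=7]; v = -6; s = 1; s = 665; the k loop: no iterations; v = -6; return -64
-8 and -64 differ, so these are not the same function on this domain.
verdict: not equivalent; witness: x=-4, y=-6
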